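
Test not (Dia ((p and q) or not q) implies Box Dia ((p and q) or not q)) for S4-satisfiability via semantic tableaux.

1. not (Dia ((p and q) or not q) implies Box Dia ((p and q) or not q)), w0
2. Dia ((p and q) or not q), w0
3. not Box Dia ((p and q) or not q), w0
4. (p and q) or not q, w1
5. not q, w1
6. not Dia ((p and q) or not q), w2
7. not ((p and q) or not q), w2
8. not (p and q), w2
9. q, w2
10. not p, w2
Accessibility: w0Rw0, w0Rw1, w0Rw2, w1Rw1, w2Rw2

Satisfiable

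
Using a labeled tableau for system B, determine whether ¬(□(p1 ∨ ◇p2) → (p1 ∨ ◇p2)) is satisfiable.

Unsatisfiable (every branch closes)

1. ¬(□(p1 ∨ ◇p2) → (p1 ∨ ◇p2)), 0
2. □(p1 ∨ ◇p2), 0
3. ¬(p1 ∨ ◇p2), 0
4. ¬p1, 0
5. ¬◇p2, 0
6. p1 ∨ ◇p2, 0
7. ¬p2, 0
8. ◇p2, 0
9. p2, 1
10. p1 ∨ ◇p2, 1
11. ¬p2, 1
Accessibility: 0R0, 0R1, 1R0, 1R1
Branch closes: p2 and ¬p2 both at 1.
Every branch closes; the branch above is one of them.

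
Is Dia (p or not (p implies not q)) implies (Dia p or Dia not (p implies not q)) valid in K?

Valid

Tableau for the negation not (Dia (p or not (p implies not q)) implies (Dia p or Dia not (p implies not q))):
1. not (Dia (p or not (p implies not q)) implies (Dia p or Dia not (p implies not q))), w0
2. Dia (p or not (p implies not q)), w0
3. not (Dia p or Dia not (p implies not q)), w0
4. not Dia p, w0
5. not Dia not (p implies not q), w0
6. p or not (p implies not q), w1
7. not p, w1
8. p implies not q, w1
9. not (p implies not q), w1
10. p, w1
11. q, w1
Accessibility: w0Rw1
Branch closes: p and not p both at w1.
Every branch of the negation's tableau closes; the branch above is one of them.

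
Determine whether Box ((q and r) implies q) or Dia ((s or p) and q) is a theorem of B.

Valid in B

Tableau for the negation not (Box ((q and r) implies q) or Dia ((s or p) and q)):
1. not (Box ((q and r) implies q) or Dia ((s or p) and q)), u
2. not Box ((q and r) implies q), u
3. not Dia ((s or p) and q), u
4. not ((s or p) and q), u
5. not (s or p), u
6. not s, u
7. not p, u
8. not ((q and r) implies q), v
9. q and r, v
10. not q, v
11. q, v
12. r, v
Accessibility: uRu, uRv, vRu, vRv
Branch closes: q and not q both at v.
Every branch of the negation's tableau closes; the branch above is one of them.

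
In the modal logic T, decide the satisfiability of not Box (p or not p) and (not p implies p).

1. not Box (p or not p) and (not p implies p), w0
2. not Box (p or not p), w0   [and-rule on 1]
3. not p implies p, w0   [and-rule on 1]
4. p, w0   [implies-rule on 3 (branches; this branch)]
5. not (p or not p), w1   [neg-Box-rule on 2: fresh world w1, w0Rw1]
6. not p, w1   [neg-or-rule on 5]
7. p, w1   [neg-or-rule on 5]
Accessibility: w0Rw0, w0Rw1, w1Rw1
Branch closes: p and not p both at w1.
All branches of the tableau close; one closing branch shown above.

Unsatisfiable (every branch closes)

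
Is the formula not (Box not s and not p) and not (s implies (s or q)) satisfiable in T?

Unsatisfiable (every branch closes)

1. not (Box not s and not p) and not (s implies (s or q)), w0
2. not (Box not s and not p), w0   [and-rule on 1]
3. not (s implies (s or q)), w0   [and-rule on 1]
4. s, w0   [neg-implies-rule on 3]
5. not (s or q), w0   [neg-implies-rule on 3]
6. not s, w0   [neg-or-rule on 5]
7. not q, w0   [neg-or-rule on 5]
Accessibility: w0Rw0
Branch closes: s and not s both at w0.
(One branch shown.) All branches close.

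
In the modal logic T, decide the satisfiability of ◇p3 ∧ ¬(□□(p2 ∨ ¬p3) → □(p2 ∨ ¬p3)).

1. ◇p3 ∧ ¬(□□(p2 ∨ ¬p3) → □(p2 ∨ ¬p3)), w0
2. ◇p3, w0   [∧-rule on 1]
3. ¬(□□(p2 ∨ ¬p3) → □(p2 ∨ ¬p3)), w0   [∧-rule on 1]
4. □□(p2 ∨ ¬p3), w0   [¬→-rule on 3]
5. ¬□(p2 ∨ ¬p3), w0   [¬→-rule on 3]
6. □(p2 ∨ ¬p3), w0   [□-rule on 4 via w0Rw0]
7. p2 ∨ ¬p3, w0   [□-rule on 6 via w0Rw0]
8. ¬p3, w0   [∨-rule on 7 (branches; this branch)]
9. p3, w1   [◇-rule on 2: fresh world w1, w0Rw1]
10. □(p2 ∨ ¬p3), w1   [□-rule on 4 via w0Rw1]
11. p2 ∨ ¬p3, w1   [□-rule on 6 via w0Rw1]
12. p2, w1   [∨-rule on 11 (branches; this branch)]
13. ¬(p2 ∨ ¬p3), w2   [¬□-rule on 5: fresh world w2, w0Rw2]
14. ¬p2, w2   [¬∨-rule on 13]
15. p3, w2   [¬∨-rule on 13]
16. □(p2 ∨ ¬p3), w2   [□-rule on 4 via w0Rw2]
17. p2 ∨ ¬p3, w2   [□-rule on 6 via w0Rw2]
18. ¬p3, w2   [∨-rule on 17 (branches; this branch)]
Accessibility: w0Rw0, w0Rw1, w0Rw2, w1Rw1, w2Rw2
Branch closes: p3 and ¬p3 both at w2.
(One branch shown.) All branches close.

Unsatisfiable (every branch closes)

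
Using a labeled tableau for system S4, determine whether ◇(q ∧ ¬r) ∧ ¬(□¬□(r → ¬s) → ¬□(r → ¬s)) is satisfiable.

Unsatisfiable

1. ◇(q ∧ ¬r) ∧ ¬(□¬□(r → ¬s) → ¬□(r → ¬s)), u
2. ◇(q ∧ ¬r), u
3. ¬(□¬□(r → ¬s) → ¬□(r → ¬s)), u
4. □¬□(r → ¬s), u
5. □(r → ¬s), u
6. ¬□(r → ¬s), u
7. r → ¬s, u
8. ¬s, u
9. q ∧ ¬r, v
10. q, v
11. ¬r, v
12. ¬□(r → ¬s), v
13. r → ¬s, v
14. ¬s, v
15. ¬(r → ¬s), w
16. r, w
17. s, w
18. ¬□(r → ¬s), w
19. r → ¬s, w
20. ¬s, w
Accessibility: uRu, uRv, uRw, vRv, wRw
Branch closes: s and ¬s both at w.
Every branch closes; the branch above is one of them.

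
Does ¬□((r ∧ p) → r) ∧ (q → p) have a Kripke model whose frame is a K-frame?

Unsatisfiable

1. ¬□((r ∧ p) → r) ∧ (q → p), 0
2. ¬□((r ∧ p) → r), 0   [∧-rule on 1]
3. q → p, 0   [∧-rule on 1]
4. p, 0   [→-rule on 3 (branches; this branch)]
5. ¬((r ∧ p) → r), 1   [¬□-rule on 2: fresh world 1, 0R1]
6. r ∧ p, 1   [¬→-rule on 5]
7. ¬r, 1   [¬→-rule on 5]
8. r, 1   [∧-rule on 6]
9. p, 1   [∧-rule on 6]
Accessibility: 0R1
Branch closes: r and ¬r both at 1.
Every branch closes; the branch above is one of them.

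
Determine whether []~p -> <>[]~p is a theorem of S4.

Valid in S4

Tableau for the negation ~([]~p -> <>[]~p):
1. ~([]~p -> <>[]~p), w0
2. []~p, w0
3. ~<>[]~p, w0
4. ~p, w0
5. ~[]~p, w0
6. p, w1
7. ~p, w1
Accessibility: w0Rw0, w0Rw1, w1Rw1
Branch closes: p and ~p both at w1.
All branches of the negation close; one closing branch shown above.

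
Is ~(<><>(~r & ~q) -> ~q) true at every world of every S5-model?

No, not valid

Tableau for the negation <><>(~r & ~q) -> ~q:
1. <><>(~r & ~q) -> ~q, 0
2. ~q, 0   [->-rule on 1 (branches; this branch)]
Accessibility: 0R0
The negation has an open branch (countermodel exists).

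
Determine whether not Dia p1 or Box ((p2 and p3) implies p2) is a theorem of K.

Tableau for the negation not (not Dia p1 or Box ((p2 and p3) implies p2)):
1. not (not Dia p1 or Box ((p2 and p3) implies p2)), 0
2. Dia p1, 0
3. not Box ((p2 and p3) implies p2), 0
4. p1, 1
5. not ((p2 and p3) implies p2), 2
6. p2 and p3, 2
7. not p2, 2
8. p2, 2
9. p3, 2
Accessibility: 0R1, 0R2
Branch closes: p2 and not p2 both at 2.
All branches of the negation close; one closing branch shown above.

Yes, valid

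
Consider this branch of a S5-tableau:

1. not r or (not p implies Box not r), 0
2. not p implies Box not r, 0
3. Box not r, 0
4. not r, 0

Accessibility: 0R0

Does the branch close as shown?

Open

No world carries both an atom and its negation.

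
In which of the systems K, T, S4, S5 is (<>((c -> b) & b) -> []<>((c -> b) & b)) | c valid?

S4-tableau for the negation ~((<>((c -> b) & b) -> []<>((c -> b) & b)) | c):
1. ~((<>((c -> b) & b) -> []<>((c -> b) & b)) | c), u
2. ~(<>((c -> b) & b) -> []<>((c -> b) & b)), u
3. ~c, u
4. <>((c -> b) & b), u
5. ~[]<>((c -> b) & b), u
6. (c -> b) & b, v
7. c -> b, v
8. b, v
9. ~<>((c -> b) & b), w
10. ~((c -> b) & b), w
11. ~b, w
Accessibility: uRu, uRv, uRw, vRv, wRw
Complete open branch: countermodel on an S4-frame, so not valid in S4, nor in K, T (the same frame is also a K-frame and a T-frame).
S5-tableau for the negation ~((<>((c -> b) & b) -> []<>((c -> b) & b)) | c):
1. ~((<>((c -> b) & b) -> []<>((c -> b) & b)) | c), u
2. ~(<>((c -> b) & b) -> []<>((c -> b) & b)), u
3. ~c, u
4. <>((c -> b) & b), u
5. ~[]<>((c -> b) & b), u
6. (c -> b) & b, v
7. c -> b, v
8. b, v
9. ~<>((c -> b) & b), w
10. ~((c -> b) & b), u
11. ~((c -> b) & b), v
12. ~((c -> b) & b), w
13. ~b, u
14. ~(c -> b), v
15. c, v
16. ~b, v
Accessibility: uRu, uRv, uRw, vRu, vRv, vRw, wRu, wRv, wRw
Branch closes: b and ~b both at v.
Every branch closes (one shown): valid in S5.

S5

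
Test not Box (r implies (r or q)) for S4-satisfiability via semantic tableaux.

1. not Box (r implies (r or q)), 0
2. not (r implies (r or q)), 1   [neg-Box-rule on 1: fresh world 1, 0R1]
3. r, 1   [neg-implies-rule on 2]
4. not (r or q), 1   [neg-implies-rule on 2]
5. not r, 1   [neg-or-rule on 4]
6. not q, 1   [neg-or-rule on 4]
Accessibility: 0R0, 0R1, 1R1
Branch closes: r and not r both at 1.
Every branch closes; the branch above is one of them.

No, unsatisfiable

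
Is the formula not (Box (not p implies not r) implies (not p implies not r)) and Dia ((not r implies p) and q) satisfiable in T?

1. not (Box (not p implies not r) implies (not p implies not r)) and Dia ((not r implies p) and q), 0
2. not (Box (not p implies not r) implies (not p implies not r)), 0   [and-rule on 1]
3. Dia ((not r implies p) and q), 0   [and-rule on 1]
4. Box (not p implies not r), 0   [neg-implies-rule on 2]
5. not (not p implies not r), 0   [neg-implies-rule on 2]
6. not p, 0   [neg-implies-rule on 5]
7. r, 0   [neg-implies-rule on 5]
8. not p implies not r, 0   [Box-rule on 4 via 0R0]
9. not r, 0   [implies-rule on 8 (branches; this branch)]
Accessibility: 0R0
Branch closes: r and not r both at 0.
All branches of the tableau close; one closing branch shown above.

No, unsatisfiable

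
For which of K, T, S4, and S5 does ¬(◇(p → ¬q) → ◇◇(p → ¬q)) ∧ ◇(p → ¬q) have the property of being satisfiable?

T-tableau for the formula:
1. ¬(◇(p → ¬q) → ◇◇(p → ¬q)) ∧ ◇(p → ¬q), 0
2. ¬(◇(p → ¬q) → ◇◇(p → ¬q)), 0
3. ◇(p → ¬q), 0
4. ¬◇◇(p → ¬q), 0
5. ¬◇(p → ¬q), 0
6. ¬(p → ¬q), 0
7. p, 0
8. q, 0
9. p → ¬q, 1
10. ¬◇(p → ¬q), 1
11. ¬(p → ¬q), 1
12. p, 1
13. q, 1
14. ¬q, 1
Accessibility: 0R0, 0R1, 1R1
Branch closes: q and ¬q both at 1.
Every branch closes (one shown): unsatisfiable in T, hence also in S4, S5 (every S4/S5-frame is a T-frame).
K-tableau for the formula:
1. ¬(◇(p → ¬q) → ◇◇(p → ¬q)) ∧ ◇(p → ¬q), 0
2. ¬(◇(p → ¬q) → ◇◇(p → ¬q)), 0
3. ◇(p → ¬q), 0
4. ¬◇◇(p → ¬q), 0
5. p → ¬q, 1
6. ¬◇(p → ¬q), 1
7. ¬q, 1
Accessibility: 0R1
Complete open branch: satisfiable in K.

K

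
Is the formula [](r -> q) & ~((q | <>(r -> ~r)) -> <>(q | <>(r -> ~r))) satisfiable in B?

No, unsatisfiable

1. [](r -> q) & ~((q | <>(r -> ~r)) -> <>(q | <>(r -> ~r))), u
2. [](r -> q), u   [&-rule on 1]
3. ~((q | <>(r -> ~r)) -> <>(q | <>(r -> ~r))), u   [&-rule on 1]
4. q | <>(r -> ~r), u   [~->-rule on 3]
5. ~<>(q | <>(r -> ~r)), u   [~->-rule on 3]
6. r -> q, u   [[]-rule on 2 via uRu]
7. ~(q | <>(r -> ~r)), u   [~<>-rule on 5 via uRu]
8. ~q, u   [~|-rule on 7]
9. ~<>(r -> ~r), u   [~|-rule on 7]
10. ~(r -> ~r), u   [~<>-rule on 9 via uRu]
11. r, u   [~->-rule on 10]
12. <>(r -> ~r), u   [|-rule on 4 (branches; this branch)]
13. q, u   [->-rule on 6 (branches; this branch)]
Accessibility: uRu
Branch closes: q and ~q both at u.
Every branch closes; the branch above is one of them.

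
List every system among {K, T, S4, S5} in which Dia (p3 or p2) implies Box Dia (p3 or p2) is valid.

S5-tableau for the negation not (Dia (p3 or p2) implies Box Dia (p3 or p2)):
1. not (Dia (p3 or p2) implies Box Dia (p3 or p2)), w0
2. Dia (p3 or p2), w0
3. not Box Dia (p3 or p2), w0
4. p3 or p2, w1
5. p2, w1
6. not Dia (p3 or p2), w2
7. not (p3 or p2), w0
8. not p3, w0
9. not p2, w0
10. not (p3 or p2), w1
11. not p3, w1
12. not p2, w1
Accessibility: w0Rw0, w0Rw1, w0Rw2, w1Rw0, w1Rw1, w1Rw2, w2Rw0, w2Rw1, w2Rw2
Branch closes: p2 and not p2 both at w1.
Every branch closes (one shown): valid in S5.
S4-tableau for the negation not (Dia (p3 or p2) implies Box Dia (p3 or p2)):
1. not (Dia (p3 or p2) implies Box Dia (p3 or p2)), w0
2. Dia (p3 or p2), w0
3. not Box Dia (p3 or p2), w0
4. p3 or p2, w1
5. p2, w1
6. not Dia (p3 or p2), w2
7. not (p3 or p2), w2
8. not p3, w2
9. not p2, w2
Accessibility: w0Rw0, w0Rw1, w0Rw2, w1Rw1, w2Rw2
Complete open branch: countermodel on an S4-frame, so not valid in S4, nor in K, T (the same frame is also a K-frame and a T-frame).

S5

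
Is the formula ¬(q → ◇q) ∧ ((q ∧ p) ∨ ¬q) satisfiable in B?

No, unsatisfiable

1. ¬(q → ◇q) ∧ ((q ∧ p) ∨ ¬q), 0
2. ¬(q → ◇q), 0
3. (q ∧ p) ∨ ¬q, 0
4. q, 0
5. ¬◇q, 0
6. ¬q, 0
Accessibility: 0R0
Branch closes: q and ¬q both at 0.
Every branch closes; the branch above is one of them.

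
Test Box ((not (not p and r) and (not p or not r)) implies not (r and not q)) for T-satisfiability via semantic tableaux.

Satisfiable (open branch found)

1. Box ((not (not p and r) and (not p or not r)) implies not (r and not q)), 0
2. (not (not p and r) and (not p or not r)) implies not (r and not q), 0
3. not (r and not q), 0
4. q, 0
Accessibility: 0R0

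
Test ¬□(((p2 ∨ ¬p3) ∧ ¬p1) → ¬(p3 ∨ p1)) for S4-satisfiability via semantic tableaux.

1. ¬□(((p2 ∨ ¬p3) ∧ ¬p1) → ¬(p3 ∨ p1)), w0
2. ¬(((p2 ∨ ¬p3) ∧ ¬p1) → ¬(p3 ∨ p1)), w1
3. (p2 ∨ ¬p3) ∧ ¬p1, w1
4. p3 ∨ p1, w1
5. p2 ∨ ¬p3, w1
6. ¬p1, w1
7. p3, w1
8. p2, w1
Accessibility: w0Rw0, w0Rw1, w1Rw1

Yes, satisfiable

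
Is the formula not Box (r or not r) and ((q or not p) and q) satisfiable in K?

1. not Box (r or not r) and ((q or not p) and q), w0
2. not Box (r or not r), w0   [and-rule on 1]
3. (q or not p) and q, w0   [and-rule on 1]
4. q or not p, w0   [and-rule on 3]
5. q, w0   [and-rule on 3]
6. not p, w0   [or-rule on 4 (branches; this branch)]
7. not (r or not r), w1   [neg-Box-rule on 2: fresh world w1, w0Rw1]
8. not r, w1   [neg-or-rule on 7]
9. r, w1   [neg-or-rule on 7]
Accessibility: w0Rw1
Branch closes: r and not r both at w1.
Every branch closes; the branch above is one of them.

Unsatisfiable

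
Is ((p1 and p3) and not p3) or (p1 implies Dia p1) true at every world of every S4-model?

Tableau for the negation not (((p1 and p3) and not p3) or (p1 implies Dia p1)):
1. not (((p1 and p3) and not p3) or (p1 implies Dia p1)), w0
2. not ((p1 and p3) and not p3), w0
3. not (p1 implies Dia p1), w0
4. p1, w0
5. not Dia p1, w0
6. not p1, w0
Accessibility: w0Rw0
Branch closes: p1 and not p1 both at w0.
Every branch of the negation's tableau closes; the branch above is one of them.

Yes, valid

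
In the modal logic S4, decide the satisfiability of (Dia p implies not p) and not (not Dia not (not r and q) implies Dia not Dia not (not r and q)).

1. (Dia p implies not p) and not (not Dia not (not r and q) implies Dia not Dia not (not r and q)), u
2. Dia p implies not p, u   [and-rule on 1]
3. not (not Dia not (not r and q) implies Dia not Dia not (not r and q)), u   [and-rule on 1]
4. not Dia not (not r and q), u   [neg-implies-rule on 3]
5. not Dia not Dia not (not r and q), u   [neg-implies-rule on 3]
6. not r and q, u   [neg-Dia-rule on 4 via uRu]
7. not r, u   [and-rule on 6]
8. q, u   [and-rule on 6]
9. Dia not (not r and q), u   [neg-Dia-rule on 5 via uRu]
10. not Dia p, u   [implies-rule on 2 (branches; this branch)]
11. not p, u   [neg-Dia-rule on 10 via uRu]
12. not (not r and q), v   [Dia-rule on 9: fresh world v, uRv]
13. not r and q, v   [neg-Dia-rule on 4 via uRv]
14. not r, v   [and-rule on 13]
15. q, v   [and-rule on 13]
16. Dia not (not r and q), v   [neg-Dia-rule on 5 via uRv]
17. not p, v   [neg-Dia-rule on 10 via uRv]
18. not q, v   [neg-and-rule on 12 (branches; this branch)]
Accessibility: uRu, uRv, vRv
Branch closes: q and not q both at v.
All branches of the tableau close; one closing branch shown above.

Unsatisfiable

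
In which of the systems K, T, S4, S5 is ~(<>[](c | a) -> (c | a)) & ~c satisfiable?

K, T, S4

S5-tableau for the formula:
1. ~(<>[](c | a) -> (c | a)) & ~c, w0
2. ~(<>[](c | a) -> (c | a)), w0   [&-rule on 1]
3. ~c, w0   [&-rule on 1]
4. <>[](c | a), w0   [~->-rule on 2]
5. ~(c | a), w0   [~->-rule on 2]
6. ~a, w0   [~|-rule on 5]
7. [](c | a), w1   [<>-rule on 4: fresh world w1, w0Rw1]
8. c | a, w0   [[]-rule on 7 via w1Rw0]
9. c | a, w1   [[]-rule on 7 via w1Rw1]
10. a, w0   [|-rule on 8 (branches; this branch)]
Accessibility: w0Rw0, w0Rw1, w1Rw0, w1Rw1
Branch closes: a and ~a both at w0.
Every branch closes (one shown): unsatisfiable in S5.
S4-tableau for the formula:
1. ~(<>[](c | a) -> (c | a)) & ~c, w0
2. ~(<>[](c | a) -> (c | a)), w0   [&-rule on 1]
3. ~c, w0   [&-rule on 1]
4. <>[](c | a), w0   [~->-rule on 2]
5. ~(c | a), w0   [~->-rule on 2]
6. ~a, w0   [~|-rule on 5]
7. [](c | a), w1   [<>-rule on 4: fresh world w1, w0Rw1]
8. c | a, w1   [[]-rule on 7 via w1Rw1]
9. a, w1   [|-rule on 8 (branches; this branch)]
Accessibility: w0Rw0, w0Rw1, w1Rw1
Complete open branch: satisfiable in S4, hence also in K, T (this S4-model is also a K-model and a T-model).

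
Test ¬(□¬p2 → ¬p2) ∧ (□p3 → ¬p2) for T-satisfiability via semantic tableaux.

Unsatisfiable (every branch closes)

1. ¬(□¬p2 → ¬p2) ∧ (□p3 → ¬p2), w0
2. ¬(□¬p2 → ¬p2), w0   [∧-rule on 1]
3. □p3 → ¬p2, w0   [∧-rule on 1]
4. □¬p2, w0   [¬→-rule on 2]
5. p2, w0   [¬→-rule on 2]
6. ¬p2, w0   [□-rule on 4 via w0Rw0]
Accessibility: w0Rw0
Branch closes: p2 and ¬p2 both at w0.
Every branch closes; the branch above is one of them.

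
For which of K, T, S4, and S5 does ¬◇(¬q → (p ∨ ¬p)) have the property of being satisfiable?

T-tableau for the formula:
1. ¬◇(¬q → (p ∨ ¬p)), w0
2. ¬(¬q → (p ∨ ¬p)), w0   [¬◇-rule on 1 via w0Rw0]
3. ¬q, w0   [¬→-rule on 2]
4. ¬(p ∨ ¬p), w0   [¬→-rule on 2]
5. ¬p, w0   [¬∨-rule on 4]
6. p, w0   [¬∨-rule on 4]
Accessibility: w0Rw0
Branch closes: p and ¬p both at w0.
Every branch closes (one shown): unsatisfiable in T, hence also in S4, S5 (every S4/S5-frame is a T-frame).
K-tableau for the formula:
1. ¬◇(¬q → (p ∨ ¬p)), w0
Complete open branch: satisfiable in K.

K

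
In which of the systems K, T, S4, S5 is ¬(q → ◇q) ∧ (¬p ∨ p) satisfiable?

K-tableau for the formula:
1. ¬(q → ◇q) ∧ (¬p ∨ p), 0
2. ¬(q → ◇q), 0   [∧-rule on 1]
3. ¬p ∨ p, 0   [∧-rule on 1]
4. q, 0   [¬→-rule on 2]
5. ¬◇q, 0   [¬→-rule on 2]
6. p, 0   [∨-rule on 3 (branches; this branch)]
Complete open branch: satisfiable in K.
T-tableau for the formula:
1. ¬(q → ◇q) ∧ (¬p ∨ p), 0
2. ¬(q → ◇q), 0   [∧-rule on 1]
3. ¬p ∨ p, 0   [∧-rule on 1]
4. q, 0   [¬→-rule on 2]
5. ¬◇q, 0   [¬→-rule on 2]
6. ¬q, 0   [¬◇-rule on 5 via 0R0]
Accessibility: 0R0
Branch closes: q and ¬q both at 0.
Every branch closes (one shown): unsatisfiable in T, hence also in S4, S5 (every S4/S5-frame is a T-frame).

K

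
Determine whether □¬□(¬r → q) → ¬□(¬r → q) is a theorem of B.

Valid

Tableau for the negation ¬(□¬□(¬r → q) → ¬□(¬r → q)):
1. ¬(□¬□(¬r → q) → ¬□(¬r → q)), w0
2. □¬□(¬r → q), w0
3. □(¬r → q), w0
4. ¬□(¬r → q), w0
5. ¬r → q, w0
6. q, w0
7. ¬(¬r → q), w1
8. ¬r, w1
9. ¬q, w1
10. ¬□(¬r → q), w1
11. ¬r → q, w1
12. q, w1
Accessibility: w0Rw0, w0Rw1, w1Rw0, w1Rw1
Branch closes: q and ¬q both at w1.
All branches of the negation close; one closing branch shown above.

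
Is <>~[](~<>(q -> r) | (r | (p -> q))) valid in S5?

Not valid

Tableau for the negation ~<>~[](~<>(q -> r) | (r | (p -> q))):
1. ~<>~[](~<>(q -> r) | (r | (p -> q))), w0
2. [](~<>(q -> r) | (r | (p -> q))), w0   [~<>-rule on 1 via w0Rw0]
3. ~<>(q -> r) | (r | (p -> q)), w0   [[]-rule on 2 via w0Rw0]
4. r | (p -> q), w0   [|-rule on 3 (branches; this branch)]
5. p -> q, w0   [|-rule on 4 (branches; this branch)]
6. q, w0   [->-rule on 5 (branches; this branch)]
Accessibility: w0Rw0
The negation has an open branch (countermodel exists).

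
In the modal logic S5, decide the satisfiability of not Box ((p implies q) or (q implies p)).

1. not Box ((p implies q) or (q implies p)), w0
2. not ((p implies q) or (q implies p)), w1
3. not (p implies q), w1
4. not (q implies p), w1
5. p, w1
6. not q, w1
7. q, w1
8. not p, w1
Accessibility: w0Rw0, w0Rw1, w1Rw0, w1Rw1
Branch closes: q and not q both at w1.
(One branch shown.) All branches close.

Unsatisfiable (every branch closes)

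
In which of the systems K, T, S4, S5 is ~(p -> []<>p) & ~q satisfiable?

K, T, S4

S5-tableau for the formula:
1. ~(p -> []<>p) & ~q, 0
2. ~(p -> []<>p), 0
3. ~q, 0
4. p, 0
5. ~[]<>p, 0
6. ~<>p, 1
7. ~p, 0
Accessibility: 0R0, 0R1, 1R0, 1R1
Branch closes: p and ~p both at 0.
Every branch closes (one shown): unsatisfiable in S5.
S4-tableau for the formula:
1. ~(p -> []<>p) & ~q, 0
2. ~(p -> []<>p), 0
3. ~q, 0
4. p, 0
5. ~[]<>p, 0
6. ~<>p, 1
7. ~p, 1
Accessibility: 0R0, 0R1, 1R1
Complete open branch: satisfiable in S4, hence also in K, T (this S4-model is also a K-model and a T-model).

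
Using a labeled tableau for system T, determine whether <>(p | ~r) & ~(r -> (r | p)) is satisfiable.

Unsatisfiable

1. <>(p | ~r) & ~(r -> (r | p)), w0
2. <>(p | ~r), w0
3. ~(r -> (r | p)), w0
4. r, w0
5. ~(r | p), w0
6. ~r, w0
7. ~p, w0
Accessibility: w0Rw0
Branch closes: r and ~r both at w0.
Every branch closes; the branch above is one of them.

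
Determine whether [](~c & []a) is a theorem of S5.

Tableau for the negation ~[](~c & []a):
1. ~[](~c & []a), w0
2. ~(~c & []a), w1
3. ~[]a, w1
4. ~a, w2
Accessibility: w0Rw0, w0Rw1, w0Rw2, w1Rw0, w1Rw1, w1Rw2, w2Rw0, w2Rw1, w2Rw2
The negation has an open branch (countermodel exists).

Invalid (countermodel exists)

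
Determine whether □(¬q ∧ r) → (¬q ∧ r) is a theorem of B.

Valid

Tableau for the negation ¬(□(¬q ∧ r) → (¬q ∧ r)):
1. ¬(□(¬q ∧ r) → (¬q ∧ r)), w0
2. □(¬q ∧ r), w0
3. ¬(¬q ∧ r), w0
4. ¬q ∧ r, w0
5. ¬q, w0
6. r, w0
7. ¬r, w0
Accessibility: w0Rw0
Branch closes: r and ¬r both at w0.
All branches of the negation close; one closing branch shown above.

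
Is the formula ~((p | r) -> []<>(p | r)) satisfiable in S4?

1. ~((p | r) -> []<>(p | r)), u
2. p | r, u
3. ~[]<>(p | r), u
4. r, u
5. ~<>(p | r), v
6. ~(p | r), v
7. ~p, v
8. ~r, v
Accessibility: uRu, uRv, vRv

Yes, satisfiable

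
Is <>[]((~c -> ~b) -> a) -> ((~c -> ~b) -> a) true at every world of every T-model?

Tableau for the negation ~(<>[]((~c -> ~b) -> a) -> ((~c -> ~b) -> a)):
1. ~(<>[]((~c -> ~b) -> a) -> ((~c -> ~b) -> a)), w0
2. <>[]((~c -> ~b) -> a), w0
3. ~((~c -> ~b) -> a), w0
4. ~c -> ~b, w0
5. ~a, w0
6. ~b, w0
7. []((~c -> ~b) -> a), w1
8. (~c -> ~b) -> a, w1
9. a, w1
Accessibility: w0Rw0, w0Rw1, w1Rw1
The negation has an open branch (countermodel exists).

No, not valid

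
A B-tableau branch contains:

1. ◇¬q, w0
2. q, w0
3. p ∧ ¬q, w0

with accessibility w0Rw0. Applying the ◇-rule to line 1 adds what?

a fresh world w1 with w0Rw1, and ¬q at w1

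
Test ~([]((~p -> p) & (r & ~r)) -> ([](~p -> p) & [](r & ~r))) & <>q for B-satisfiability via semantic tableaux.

1. ~([]((~p -> p) & (r & ~r)) -> ([](~p -> p) & [](r & ~r))) & <>q, w0
2. ~([]((~p -> p) & (r & ~r)) -> ([](~p -> p) & [](r & ~r))), w0   [&-rule on 1]
3. <>q, w0   [&-rule on 1]
4. []((~p -> p) & (r & ~r)), w0   [~->-rule on 2]
5. ~([](~p -> p) & [](r & ~r)), w0   [~->-rule on 2]
6. (~p -> p) & (r & ~r), w0   [[]-rule on 4 via w0Rw0]
7. ~p -> p, w0   [&-rule on 6]
8. r & ~r, w0   [&-rule on 6]
9. r, w0   [&-rule on 8]
10. ~r, w0   [&-rule on 8]
Accessibility: w0Rw0
Branch closes: r and ~r both at w0.
(One branch shown.) All branches close.

Unsatisfiable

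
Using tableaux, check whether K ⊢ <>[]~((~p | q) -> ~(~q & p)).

Invalid (countermodel exists)

Tableau for the negation ~<>[]~((~p | q) -> ~(~q & p)):
1. ~<>[]~((~p | q) -> ~(~q & p)), u
The negation has an open branch (countermodel exists).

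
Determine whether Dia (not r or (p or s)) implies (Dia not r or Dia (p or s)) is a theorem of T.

Tableau for the negation not (Dia (not r or (p or s)) implies (Dia not r or Dia (p or s))):
1. not (Dia (not r or (p or s)) implies (Dia not r or Dia (p or s))), 0
2. Dia (not r or (p or s)), 0   [neg-implies-rule on 1]
3. not (Dia not r or Dia (p or s)), 0   [neg-implies-rule on 1]
4. not Dia not r, 0   [neg-or-rule on 3]
5. not Dia (p or s), 0   [neg-or-rule on 3]
6. r, 0   [neg-Dia-rule on 4 via 0R0]
7. not (p or s), 0   [neg-Dia-rule on 5 via 0R0]
8. not p, 0   [neg-or-rule on 7]
9. not s, 0   [neg-or-rule on 7]
10. not r or (p or s), 1   [Dia-rule on 2: fresh world 1, 0R1]
11. r, 1   [neg-Dia-rule on 4 via 0R1]
12. not (p or s), 1   [neg-Dia-rule on 5 via 0R1]
13. not p, 1   [neg-or-rule on 12]
14. not s, 1   [neg-or-rule on 12]
15. p or s, 1   [or-rule on 10 (branches; this branch)]
16. s, 1   [or-rule on 15 (branches; this branch)]
Accessibility: 0R0, 0R1, 1R1
Branch closes: s and not s both at 1.
All branches of the negation close; one closing branch shown above.

Yes, valid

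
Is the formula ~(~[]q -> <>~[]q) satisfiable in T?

Unsatisfiable

1. ~(~[]q -> <>~[]q), u
2. ~[]q, u
3. ~<>~[]q, u
4. []q, u
5. q, u
6. ~q, v
7. []q, v
8. q, v
Accessibility: uRu, uRv, vRv
Branch closes: q and ~q both at v.
All branches of the tableau close; one closing branch shown above.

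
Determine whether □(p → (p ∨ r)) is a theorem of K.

Valid

Tableau for the negation ¬□(p → (p ∨ r)):
1. ¬□(p → (p ∨ r)), u
2. ¬(p → (p ∨ r)), v
3. p, v
4. ¬(p ∨ r), v
5. ¬p, v
6. ¬r, v
Accessibility: uRv
Branch closes: p and ¬p both at v.
Every branch of the negation's tableau closes; the branch above is one of them.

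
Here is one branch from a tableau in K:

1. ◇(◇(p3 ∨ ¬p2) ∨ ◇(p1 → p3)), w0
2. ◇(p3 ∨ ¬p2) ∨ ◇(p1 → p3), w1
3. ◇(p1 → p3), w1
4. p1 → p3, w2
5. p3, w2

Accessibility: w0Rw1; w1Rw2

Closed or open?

There is no literal clash: for every atom and world, at most one sign appears.

Not closed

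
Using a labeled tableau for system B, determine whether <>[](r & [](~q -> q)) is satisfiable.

1. <>[](r & [](~q -> q)), u
2. [](r & [](~q -> q)), v
3. r & [](~q -> q), u
4. r, u
5. [](~q -> q), u
6. r & [](~q -> q), v
7. r, v
8. [](~q -> q), v
9. ~q -> q, u
10. ~q -> q, v
11. q, u
12. q, v
Accessibility: uRu, uRv, vRu, vRv

Satisfiable (open branch found)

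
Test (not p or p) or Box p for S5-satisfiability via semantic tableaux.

Satisfiable (open branch found)

1. (not p or p) or Box p, u
2. Box p, u
3. p, u
Accessibility: uRu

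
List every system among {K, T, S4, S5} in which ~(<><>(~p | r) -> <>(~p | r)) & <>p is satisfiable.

S4-tableau for the formula:
1. ~(<><>(~p | r) -> <>(~p | r)) & <>p, 0
2. ~(<><>(~p | r) -> <>(~p | r)), 0
3. <>p, 0
4. <><>(~p | r), 0
5. ~<>(~p | r), 0
6. ~(~p | r), 0
7. p, 0
8. ~r, 0
9. p, 1
10. ~(~p | r), 1
11. ~r, 1
12. <>(~p | r), 2
13. ~(~p | r), 2
14. p, 2
15. ~r, 2
16. ~p | r, 3
17. ~(~p | r), 3
18. p, 3
19. ~r, 3
20. r, 3
Accessibility: 0R0, 0R1, 0R2, 0R3, 1R1, 2R2, 2R3, 3R3
Branch closes: r and ~r both at 3.
Every branch closes (one shown): unsatisfiable in S4, hence also in S5 (every S5-frame is an S4-frame).
T-tableau for the formula:
1. ~(<><>(~p | r) -> <>(~p | r)) & <>p, 0
2. ~(<><>(~p | r) -> <>(~p | r)), 0
3. <>p, 0
4. <><>(~p | r), 0
5. ~<>(~p | r), 0
6. ~(~p | r), 0
7. p, 0
8. ~r, 0
9. p, 1
10. ~(~p | r), 1
11. ~r, 1
12. <>(~p | r), 2
13. ~(~p | r), 2
14. p, 2
15. ~r, 2
16. ~p | r, 3
17. r, 3
Accessibility: 0R0, 0R1, 0R2, 1R1, 2R2, 2R3, 3R3
Complete open branch: satisfiable in T, hence also in K (this T-model is also a K-model).

K, T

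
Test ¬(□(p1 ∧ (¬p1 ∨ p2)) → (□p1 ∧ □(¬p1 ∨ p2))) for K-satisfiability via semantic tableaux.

1. ¬(□(p1 ∧ (¬p1 ∨ p2)) → (□p1 ∧ □(¬p1 ∨ p2))), w0
2. □(p1 ∧ (¬p1 ∨ p2)), w0
3. ¬(□p1 ∧ □(¬p1 ∨ p2)), w0
4. ¬□(¬p1 ∨ p2), w0
5. ¬(¬p1 ∨ p2), w1
6. p1, w1
7. ¬p2, w1
8. p1 ∧ (¬p1 ∨ p2), w1
9. ¬p1 ∨ p2, w1
10. p2, w1
Accessibility: w0Rw1
Branch closes: p2 and ¬p2 both at w1.
Every branch closes; the branch above is one of them.

No, unsatisfiable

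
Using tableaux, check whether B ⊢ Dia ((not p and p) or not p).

Tableau for the negation not Dia ((not p and p) or not p):
1. not Dia ((not p and p) or not p), w0
2. not ((not p and p) or not p), w0   [neg-Dia-rule on 1 via w0Rw0]
3. not (not p and p), w0   [neg-or-rule on 2]
4. p, w0   [neg-or-rule on 2]
Accessibility: w0Rw0
The negation has an open branch (countermodel exists).

Invalid (countermodel exists)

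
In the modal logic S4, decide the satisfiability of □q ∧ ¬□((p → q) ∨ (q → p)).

1. □q ∧ ¬□((p → q) ∨ (q → p)), u
2. □q, u   [∧-rule on 1]
3. ¬□((p → q) ∨ (q → p)), u   [∧-rule on 1]
4. q, u   [□-rule on 2 via uRu]
5. ¬((p → q) ∨ (q → p)), v   [¬□-rule on 3: fresh world v, uRv]
6. ¬(p → q), v   [¬∨-rule on 5]
7. ¬(q → p), v   [¬∨-rule on 5]
8. p, v   [¬→-rule on 6]
9. ¬q, v   [¬→-rule on 6]
10. q, v   [¬→-rule on 7]
11. ¬p, v   [¬→-rule on 7]
Accessibility: uRu, uRv, vRv
Branch closes: q and ¬q both at v.
(One branch shown.) All branches close.

No, unsatisfiable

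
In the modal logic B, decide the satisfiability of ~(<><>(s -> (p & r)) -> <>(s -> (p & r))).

1. ~(<><>(s -> (p & r)) -> <>(s -> (p & r))), w0
2. <><>(s -> (p & r)), w0   [~->-rule on 1]
3. ~<>(s -> (p & r)), w0   [~->-rule on 1]
4. ~(s -> (p & r)), w0   [~<>-rule on 3 via w0Rw0]
5. s, w0   [~->-rule on 4]
6. ~(p & r), w0   [~->-rule on 4]
7. ~r, w0   [~&-rule on 6 (branches; this branch)]
8. <>(s -> (p & r)), w1   [<>-rule on 2: fresh world w1, w0Rw1]
9. ~(s -> (p & r)), w1   [~<>-rule on 3 via w0Rw1]
10. s, w1   [~->-rule on 9]
11. ~(p & r), w1   [~->-rule on 9]
12. ~r, w1   [~&-rule on 11 (branches; this branch)]
13. s -> (p & r), w2   [<>-rule on 8: fresh world w2, w1Rw2]
14. p & r, w2   [->-rule on 13 (branches; this branch)]
15. p, w2   [&-rule on 14]
16. r, w2   [&-rule on 14]
Accessibility: w0Rw0, w0Rw1, w1Rw0, w1Rw1, w1Rw2, w2Rw1, w2Rw2

Satisfiable (open branch found)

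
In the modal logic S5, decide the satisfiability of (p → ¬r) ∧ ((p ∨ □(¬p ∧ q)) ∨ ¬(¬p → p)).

Yes, satisfiable

1. (p → ¬r) ∧ ((p ∨ □(¬p ∧ q)) ∨ ¬(¬p → p)), u
2. p → ¬r, u
3. (p ∨ □(¬p ∧ q)) ∨ ¬(¬p → p), u
4. ¬r, u
5. ¬(¬p → p), u
6. ¬p, u
Accessibility: uRu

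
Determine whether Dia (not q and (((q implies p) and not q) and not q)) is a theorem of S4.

Tableau for the negation not Dia (not q and (((q implies p) and not q) and not q)):
1. not Dia (not q and (((q implies p) and not q) and not q)), 0
2. not (not q and (((q implies p) and not q) and not q)), 0
3. not (((q implies p) and not q) and not q), 0
4. q, 0
Accessibility: 0R0
The negation has an open branch (countermodel exists).

Not valid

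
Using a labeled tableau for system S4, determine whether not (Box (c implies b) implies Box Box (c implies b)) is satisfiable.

Unsatisfiable

1. not (Box (c implies b) implies Box Box (c implies b)), 0
2. Box (c implies b), 0
3. not Box Box (c implies b), 0
4. c implies b, 0
5. b, 0
6. not Box (c implies b), 1
7. c implies b, 1
8. b, 1
9. not (c implies b), 2
10. c, 2
11. not b, 2
12. c implies b, 2
13. b, 2
Accessibility: 0R0, 0R1, 0R2, 1R1, 1R2, 2R2
Branch closes: b and not b both at 2.
All branches of the tableau close; one closing branch shown above.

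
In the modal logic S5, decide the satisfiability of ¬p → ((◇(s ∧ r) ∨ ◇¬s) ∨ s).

1. ¬p → ((◇(s ∧ r) ∨ ◇¬s) ∨ s), u
2. (◇(s ∧ r) ∨ ◇¬s) ∨ s, u   [→-rule on 1 (branches; this branch)]
3. s, u   [∨-rule on 2 (branches; this branch)]
Accessibility: uRu

Satisfiable (open branch found)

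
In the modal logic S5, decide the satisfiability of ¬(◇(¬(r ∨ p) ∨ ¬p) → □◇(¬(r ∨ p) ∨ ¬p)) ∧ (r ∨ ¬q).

1. ¬(◇(¬(r ∨ p) ∨ ¬p) → □◇(¬(r ∨ p) ∨ ¬p)) ∧ (r ∨ ¬q), u
2. ¬(◇(¬(r ∨ p) ∨ ¬p) → □◇(¬(r ∨ p) ∨ ¬p)), u   [∧-rule on 1]
3. r ∨ ¬q, u   [∧-rule on 1]
4. ◇(¬(r ∨ p) ∨ ¬p), u   [¬→-rule on 2]
5. ¬□◇(¬(r ∨ p) ∨ ¬p), u   [¬→-rule on 2]
6. ¬q, u   [∨-rule on 3 (branches; this branch)]
7. ¬(r ∨ p) ∨ ¬p, v   [◇-rule on 4: fresh world v, uRv]
8. ¬(r ∨ p), v   [∨-rule on 7 (branches; this branch)]
9. ¬r, v   [¬∨-rule on 8]
10. ¬p, v   [¬∨-rule on 8]
11. ¬◇(¬(r ∨ p) ∨ ¬p), w   [¬□-rule on 5: fresh world w, uRw]
12. ¬(¬(r ∨ p) ∨ ¬p), u   [¬◇-rule on 11 via wRu]
13. r ∨ p, u   [¬∨-rule on 12]
14. p, u   [¬∨-rule on 12]
15. ¬(¬(r ∨ p) ∨ ¬p), v   [¬◇-rule on 11 via wRv]
16. r ∨ p, v   [¬∨-rule on 15]
17. p, v   [¬∨-rule on 15]
Accessibility: uRu, uRv, uRw, vRu, vRv, vRw, wRu, wRv, wRw
Branch closes: p and ¬p both at v.
(One branch shown.) All branches close.

No, unsatisfiable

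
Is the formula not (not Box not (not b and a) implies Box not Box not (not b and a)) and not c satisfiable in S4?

1. not (not Box not (not b and a) implies Box not Box not (not b and a)) and not c, 0
2. not (not Box not (not b and a) implies Box not Box not (not b and a)), 0   [and-rule on 1]
3. not c, 0   [and-rule on 1]
4. not Box not (not b and a), 0   [neg-implies-rule on 2]
5. not Box not Box not (not b and a), 0   [neg-implies-rule on 2]
6. not b and a, 1   [neg-Box-rule on 4: fresh world 1, 0R1]
7. not b, 1   [and-rule on 6]
8. a, 1   [and-rule on 6]
9. Box not (not b and a), 2   [neg-Box-rule on 5: fresh world 2, 0R2]
10. not (not b and a), 2   [Box-rule on 9 via 2R2]
11. not a, 2   [neg-and-rule on 10 (branches; this branch)]
Accessibility: 0R0, 0R1, 0R2, 1R1, 2R2

Yes, satisfiable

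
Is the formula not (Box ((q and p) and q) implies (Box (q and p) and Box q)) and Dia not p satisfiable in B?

Unsatisfiable (every branch closes)

1. not (Box ((q and p) and q) implies (Box (q and p) and Box q)) and Dia not p, u
2. not (Box ((q and p) and q) implies (Box (q and p) and Box q)), u   [and-rule on 1]
3. Dia not p, u   [and-rule on 1]
4. Box ((q and p) and q), u   [neg-implies-rule on 2]
5. not (Box (q and p) and Box q), u   [neg-implies-rule on 2]
6. (q and p) and q, u   [Box-rule on 4 via uRu]
7. q and p, u   [and-rule on 6]
8. q, u   [and-rule on 6]
9. p, u   [and-rule on 7]
10. not Box q, u   [neg-and-rule on 5 (branches; this branch)]
11. not p, v   [Dia-rule on 3: fresh world v, uRv]
12. (q and p) and q, v   [Box-rule on 4 via uRv]
13. q and p, v   [and-rule on 12]
14. q, v   [and-rule on 12]
15. p, v   [and-rule on 13]
Accessibility: uRu, uRv, vRu, vRv
Branch closes: p and not p both at v.
Every branch closes; the branch above is one of them.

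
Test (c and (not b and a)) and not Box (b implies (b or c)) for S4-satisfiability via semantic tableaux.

Unsatisfiable

1. (c and (not b and a)) and not Box (b implies (b or c)), u
2. c and (not b and a), u
3. not Box (b implies (b or c)), u
4. c, u
5. not b and a, u
6. not b, u
7. a, u
8. not (b implies (b or c)), v
9. b, v
10. not (b or c), v
11. not b, v
12. not c, v
Accessibility: uRu, uRv, vRv
Branch closes: b and not b both at v.
All branches of the tableau close; one closing branch shown above.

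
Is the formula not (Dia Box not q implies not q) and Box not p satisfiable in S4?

1. not (Dia Box not q implies not q) and Box not p, 0
2. not (Dia Box not q implies not q), 0
3. Box not p, 0
4. Dia Box not q, 0
5. q, 0
6. not p, 0
7. Box not q, 1
8. not p, 1
9. not q, 1
Accessibility: 0R0, 0R1, 1R1

Satisfiable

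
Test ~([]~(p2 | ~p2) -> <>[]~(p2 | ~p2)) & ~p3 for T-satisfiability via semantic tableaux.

1. ~([]~(p2 | ~p2) -> <>[]~(p2 | ~p2)) & ~p3, u
2. ~([]~(p2 | ~p2) -> <>[]~(p2 | ~p2)), u
3. ~p3, u
4. []~(p2 | ~p2), u
5. ~<>[]~(p2 | ~p2), u
6. ~(p2 | ~p2), u
7. ~p2, u
8. p2, u
Accessibility: uRu
Branch closes: p2 and ~p2 both at u.
All branches of the tableau close; one closing branch shown above.

No, unsatisfiable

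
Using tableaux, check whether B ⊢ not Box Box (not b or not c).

Tableau for the negation Box Box (not b or not c):
1. Box Box (not b or not c), 0
2. Box (not b or not c), 0
3. not b or not c, 0
4. not c, 0
Accessibility: 0R0
The negation has an open branch (countermodel exists).

Not valid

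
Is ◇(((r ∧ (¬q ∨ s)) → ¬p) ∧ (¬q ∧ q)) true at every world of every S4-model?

No, not valid

Tableau for the negation ¬◇(((r ∧ (¬q ∨ s)) → ¬p) ∧ (¬q ∧ q)):
1. ¬◇(((r ∧ (¬q ∨ s)) → ¬p) ∧ (¬q ∧ q)), u
2. ¬(((r ∧ (¬q ∨ s)) → ¬p) ∧ (¬q ∧ q)), u   [¬◇-rule on 1 via uRu]
3. ¬(¬q ∧ q), u   [¬∧-rule on 2 (branches; this branch)]
4. ¬q, u   [¬∧-rule on 3 (branches; this branch)]
Accessibility: uRu
The negation has an open branch (countermodel exists).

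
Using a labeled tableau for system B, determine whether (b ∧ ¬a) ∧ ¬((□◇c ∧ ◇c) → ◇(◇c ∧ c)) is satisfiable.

1. (b ∧ ¬a) ∧ ¬((□◇c ∧ ◇c) → ◇(◇c ∧ c)), 0
2. b ∧ ¬a, 0
3. ¬((□◇c ∧ ◇c) → ◇(◇c ∧ c)), 0
4. b, 0
5. ¬a, 0
6. □◇c ∧ ◇c, 0
7. ¬◇(◇c ∧ c), 0
8. □◇c, 0
9. ◇c, 0
10. ¬(◇c ∧ c), 0
11. ¬c, 0
12. c, 1
13. ¬(◇c ∧ c), 1
14. ◇c, 1
15. ¬◇c, 1
16. ¬c, 1
Accessibility: 0R0, 0R1, 1R0, 1R1
Branch closes: c and ¬c both at 1.
All branches of the tableau close; one closing branch shown above.

No, unsatisfiable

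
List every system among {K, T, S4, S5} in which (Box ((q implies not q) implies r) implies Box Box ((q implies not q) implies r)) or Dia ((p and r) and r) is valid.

S4-tableau for the negation not ((Box ((q implies not q) implies r) implies Box Box ((q implies not q) implies r)) or Dia ((p and r) and r)):
1. not ((Box ((q implies not q) implies r) implies Box Box ((q implies not q) implies r)) or Dia ((p and r) and r)), 0
2. not (Box ((q implies not q) implies r) implies Box Box ((q implies not q) implies r)), 0
3. not Dia ((p and r) and r), 0
4. Box ((q implies not q) implies r), 0
5. not Box Box ((q implies not q) implies r), 0
6. not ((p and r) and r), 0
7. (q implies not q) implies r, 0
8. not (p and r), 0
9. not (q implies not q), 0
10. q, 0
11. not r, 0
12. not Box ((q implies not q) implies r), 1
13. not ((p and r) and r), 1
14. (q implies not q) implies r, 1
15. not (p and r), 1
16. not (q implies not q), 1
17. q, 1
18. not r, 1
19. not ((q implies not q) implies r), 2
20. q implies not q, 2
21. not r, 2
22. not ((p and r) and r), 2
23. (q implies not q) implies r, 2
24. not q, 2
25. not (q implies not q), 2
26. q, 2
Accessibility: 0R0, 0R1, 0R2, 1R1, 1R2, 2R2
Branch closes: q and not q both at 2.
Every branch closes (one shown): valid in S4, hence also in S5 (every theorem of S4 is a theorem of S5).
T-tableau for the negation not ((Box ((q implies not q) implies r) implies Box Box ((q implies not q) implies r)) or Dia ((p and r) and r)):
1. not ((Box ((q implies not q) implies r) implies Box Box ((q implies not q) implies r)) or Dia ((p and r) and r)), 0
2. not (Box ((q implies not q) implies r) implies Box Box ((q implies not q) implies r)), 0
3. not Dia ((p and r) and r), 0
4. Box ((q implies not q) implies r), 0
5. not Box Box ((q implies not q) implies r), 0
6. not ((p and r) and r), 0
7. (q implies not q) implies r, 0
8. not r, 0
9. not (q implies not q), 0
10. q, 0
11. not Box ((q implies not q) implies r), 1
12. not ((p and r) and r), 1
13. (q implies not q) implies r, 1
14. not r, 1
15. not (q implies not q), 1
16. q, 1
17. not ((q implies not q) implies r), 2
18. q implies not q, 2
19. not r, 2
20. not q, 2
Accessibility: 0R0, 0R1, 1R1, 1R2, 2R2
Complete open branch: countermodel on a T-frame, so not valid in T, nor in K (the same frame is also a K-frame).

S4, S5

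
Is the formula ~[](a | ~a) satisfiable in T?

No, unsatisfiable

1. ~[](a | ~a), 0
2. ~(a | ~a), 1
3. ~a, 1
4. a, 1
Accessibility: 0R0, 0R1, 1R1
Branch closes: a and ~a both at 1.
All branches of the tableau close; one closing branch shown above.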